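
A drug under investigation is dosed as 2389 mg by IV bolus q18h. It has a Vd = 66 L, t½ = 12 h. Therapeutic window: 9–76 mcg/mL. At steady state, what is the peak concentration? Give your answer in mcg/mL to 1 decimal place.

56.0 mcg/mL

Over one 18-h interval, 18/12 ≈ 1.5 half-lives elapse, leaving f ≈ 0.3536 of each dose.
At steady state, accumulation factor R = 1/(1 − e^(−kτ)) ≈ 1.5470.
Each bolus raises the concentration by D/Vd = 2389/66 ≈ 36.197 mcg/mL.
Steady-state peak Cmax,ss = C₀·R ≈ 36.197 × 1.5470 ≈ 55.997 mcg/mL.
Peak 56.0 mcg/mL vs MTC 76 mcg/mL: below toxic threshold.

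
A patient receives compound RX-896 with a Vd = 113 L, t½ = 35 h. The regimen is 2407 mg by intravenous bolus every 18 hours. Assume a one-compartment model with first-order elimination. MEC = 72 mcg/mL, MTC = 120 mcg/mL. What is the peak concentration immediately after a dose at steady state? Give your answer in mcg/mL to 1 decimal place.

71.0 mcg/mL

τ/t½ = 18/35 ≈ 0.51429, so fraction remaining f = (1/2)^(18/35) ≈ 0.7001.
At steady state, accumulation factor R = 1/(1 − e^(−kτ)) ≈ 3.3344.
Each bolus raises the concentration by D/Vd = 2407/113 ≈ 21.301 mcg/mL.
Cmax,ss = C₀/(1 − f) ≈ 21.301/0.2999 ≈ 71.027 mcg/mL.
Peak 71.0 mcg/mL vs MTC 120 mcg/mL: below toxic threshold.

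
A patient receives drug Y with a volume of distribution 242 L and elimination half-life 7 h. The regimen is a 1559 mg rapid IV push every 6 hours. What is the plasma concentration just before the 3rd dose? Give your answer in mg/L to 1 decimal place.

5.5 mg/L

f = (1/2)^(τ/t½) = (1/2)^(6/7) ≈ 0.5520.
C₀ = D/Vd = 1559/242 ≈ 6.442 mg/L.
Before the 3rd dose, 2 doses have been given. Superposition: Cmin = C₀·(f + f²).
≈ 6.442 × (0.5520 + 0.3047) ≈ 6.442 × 0.8567 ≈ 5.519 mg/L.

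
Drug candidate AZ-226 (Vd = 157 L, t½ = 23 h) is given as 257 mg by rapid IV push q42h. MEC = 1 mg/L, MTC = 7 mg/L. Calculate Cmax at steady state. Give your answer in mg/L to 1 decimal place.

τ/t½ = 42/23 ≈ 1.8261, so fraction remaining f = (1/2)^(42/23) ≈ 0.2820.
At steady state, accumulation factor R = 1/(1 − e^(−kτ)) ≈ 1.3928.
Single-dose peak C₀ = D/Vd = 257/157 ≈ 1.637 mg/L.
Steady-state peak Cmax,ss = C₀·R ≈ 1.637 × 1.3928 ≈ 2.280 mg/L.
Peak 2.3 mg/L vs MTC 7 mg/L: below toxic threshold.

2.3 mg/L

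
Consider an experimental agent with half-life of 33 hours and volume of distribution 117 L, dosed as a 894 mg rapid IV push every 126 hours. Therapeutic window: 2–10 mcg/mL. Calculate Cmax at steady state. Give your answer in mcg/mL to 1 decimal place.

Over one 126-h interval, 126/33 ≈ 3.8182 half-lives elapse, leaving f ≈ 0.0709 of each dose.
Accumulation ratio R = 1/(1 − f) ≈ 1/0.9291 ≈ 1.0763.
Single-dose peak C₀ = D/Vd = 894/117 ≈ 7.641 mcg/mL.
Steady-state peak Cmax,ss = C₀·R ≈ 7.641 × 1.0763 ≈ 8.224 mcg/mL.
Peak 8.2 mcg/mL vs MTC 10 mcg/mL: below toxic threshold.

8.2 mcg/mL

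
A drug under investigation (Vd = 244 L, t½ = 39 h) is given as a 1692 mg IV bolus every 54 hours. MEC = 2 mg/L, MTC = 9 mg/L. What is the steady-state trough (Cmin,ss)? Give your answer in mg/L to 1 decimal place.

k = ln2/t½ = ln2/39 ≈ 0.017773 h⁻¹; fraction remaining f = e^(−kτ) = e^(−0.017773×54) ≈ 0.3830.
Accumulation ratio R = 1/(1 − f) ≈ 1/0.6170 ≈ 1.6207.
Single-dose peak C₀ = D/Vd = 1692/244 ≈ 6.934 mg/L.
Cmax,ss = C₀/(1 − f) ≈ 6.934/0.6170 ≈ 11.238 mg/L.
Steady-state trough Cmin,ss = Cmax,ss·f ≈ 11.238 × 0.3830 ≈ 4.304 mg/L.
Trough 4.3 mg/L vs MEC 2 mg/L: adequate.

4.3 mg/L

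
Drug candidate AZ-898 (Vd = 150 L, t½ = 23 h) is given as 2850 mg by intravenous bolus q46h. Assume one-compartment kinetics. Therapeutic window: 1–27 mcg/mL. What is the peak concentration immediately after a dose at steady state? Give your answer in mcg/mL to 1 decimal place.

25.3 mcg/mL

τ = 46 h = 2 half-lives, so f = (1/2)^2 = 0.25.
Accumulation ratio R = 1/(1 − f) = 1/0.75 = 4/3.
Single-dose peak C₀ = D/Vd = 2850/150 = 19 mcg/mL.
Steady-state peak Cmax,ss = C₀·R = 19 × 4/3 ≈ 25.333 mcg/mL.
Peak 25.3 mcg/mL vs MTC 27 mcg/mL: below toxic threshold.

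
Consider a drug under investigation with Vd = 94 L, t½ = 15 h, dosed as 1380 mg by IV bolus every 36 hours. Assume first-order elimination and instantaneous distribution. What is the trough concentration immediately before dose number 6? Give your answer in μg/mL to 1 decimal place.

3.4 μg/mL

f = (1/2)^(τ/t½) = (1/2)^(36/15) ≈ 0.1895.
C₀ = D/Vd = 1380/94 ≈ 14.681 μg/mL.
Before the 6th dose, 5 doses have been given. Superposition: Cmin = C₀·(f + f² + … + f^5).
≈ 14.681 × (0.1895 + 0.0359 + 0.0068 + 0.0013 + 0.0002) ≈ 14.681 × 0.2337 ≈ 3.431 μg/mL.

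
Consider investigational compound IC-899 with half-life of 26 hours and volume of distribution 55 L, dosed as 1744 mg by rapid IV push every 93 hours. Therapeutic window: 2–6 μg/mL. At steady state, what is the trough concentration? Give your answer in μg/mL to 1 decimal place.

k = ln2/t½ = ln2/26 ≈ 0.026660 h⁻¹; fraction remaining f = e^(−kτ) = e^(−0.026660×93) ≈ 0.0838.
Each bolus raises the concentration by D/Vd = 1744/55 ≈ 31.709 μg/mL.
Steady-state trough Cmin,ss = C₀·f/(1−f) ≈ 31.709 × 0.0838/0.9162 ≈ 2.900 μg/mL.
Trough 2.9 μg/mL vs MEC 2 μg/mL: adequate.

2.9 μg/mL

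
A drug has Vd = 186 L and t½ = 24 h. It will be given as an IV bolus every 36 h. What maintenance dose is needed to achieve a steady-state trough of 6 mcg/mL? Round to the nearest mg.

τ/t½ = 36/24 ≈ 1.5, so f = (1/2)^(36/24) ≈ 0.353553.
Cmin,ss = (D/Vd)·f/(1−f), so D = Cmin,ss·Vd·(1−f)/f.
D = 6 × 186 × (1−f)/f ≈ 6 × 186 × 1.82843 ≈ 2040.53 mg.

2041 mg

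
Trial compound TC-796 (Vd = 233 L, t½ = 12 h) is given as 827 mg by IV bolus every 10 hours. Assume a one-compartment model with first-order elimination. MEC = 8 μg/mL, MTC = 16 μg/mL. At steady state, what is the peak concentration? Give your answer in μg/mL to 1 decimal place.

8.1 μg/mL

Over one 10-h interval, 10/12 ≈ 0.83333 half-lives elapse, leaving f ≈ 0.5612 of each dose.
Accumulation ratio R = 1/(1 − f) ≈ 1/0.4388 ≈ 2.2789.
Each bolus raises the concentration by D/Vd = 827/233 ≈ 3.549 μg/mL.
Steady-state peak Cmax,ss = C₀·R ≈ 3.549 × 2.2789 ≈ 8.088 μg/mL.
Peak 8.1 μg/mL vs MTC 16 μg/mL: below toxic threshold.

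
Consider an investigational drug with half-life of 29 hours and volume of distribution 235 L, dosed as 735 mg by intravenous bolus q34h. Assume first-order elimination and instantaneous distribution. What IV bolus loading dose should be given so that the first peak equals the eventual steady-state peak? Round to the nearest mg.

f = (1/2)^(34/29) ≈ 0.443678; accumulation ratio R = 1/(1−f) ≈ 1.79752.
Loading dose to hit Cmax,ss on first dose: D_load = D_maint·R ≈ 735 × 1.79752 ≈ 1321.18 mg.

1321 mg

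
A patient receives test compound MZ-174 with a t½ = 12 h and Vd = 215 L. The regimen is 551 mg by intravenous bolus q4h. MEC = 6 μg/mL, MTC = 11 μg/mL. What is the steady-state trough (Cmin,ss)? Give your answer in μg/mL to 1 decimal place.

k = ln2/t½ = ln2/12 ≈ 0.057762 h⁻¹; fraction remaining f = e^(−kτ) = e^(−0.057762×4) ≈ 0.7937.
At steady state, accumulation factor R = 1/(1 − e^(−kτ)) ≈ 4.8473.
Single-dose peak C₀ = D/Vd = 551/215 ≈ 2.563 μg/mL.
Cmax,ss = C₀/(1 − f) ≈ 2.563/0.2063 ≈ 12.424 μg/mL.
One interval later, Cmin,ss = Cmax,ss·e^(−kτ) ≈ 12.424 × 0.7937 ≈ 9.861 μg/mL.
Trough 9.9 μg/mL vs MEC 6 μg/mL: adequate.

9.9 μg/mL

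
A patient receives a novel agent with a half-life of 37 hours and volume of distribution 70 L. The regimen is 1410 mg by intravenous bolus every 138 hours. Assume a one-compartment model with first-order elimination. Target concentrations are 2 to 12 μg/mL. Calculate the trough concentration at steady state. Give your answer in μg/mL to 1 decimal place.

1.6 μg/mL

k = ln2/t½ = ln2/37 ≈ 0.018734 h⁻¹; fraction remaining f = e^(−kτ) = e^(−0.018734×138) ≈ 0.0754.
Each bolus raises the concentration by D/Vd = 1410/70 ≈ 20.143 μg/mL.
Steady-state trough Cmin,ss = C₀·f/(1−f) ≈ 20.143 × 0.0754/0.9246 ≈ 1.643 μg/mL.
Trough 1.6 μg/mL vs MEC 2 μg/mL: subtherapeutic.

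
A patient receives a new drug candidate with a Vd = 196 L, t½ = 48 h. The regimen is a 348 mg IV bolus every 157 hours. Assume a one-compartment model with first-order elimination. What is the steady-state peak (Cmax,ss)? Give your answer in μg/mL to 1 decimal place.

2.0 μg/mL

τ/t½ = 157/48 ≈ 3.2708, so fraction remaining f = (1/2)^(157/48) ≈ 0.1036.
At steady state, accumulation factor R = 1/(1 − e^(−kτ)) ≈ 1.1156.
Each bolus raises the concentration by D/Vd = 348/196 ≈ 1.776 μg/mL.
Steady-state peak Cmax,ss = C₀·R ≈ 1.776 × 1.1156 ≈ 1.981 μg/mL.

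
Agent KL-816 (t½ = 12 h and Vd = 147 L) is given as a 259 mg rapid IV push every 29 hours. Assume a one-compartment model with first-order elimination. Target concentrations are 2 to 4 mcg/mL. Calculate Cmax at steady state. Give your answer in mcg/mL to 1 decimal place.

k = ln2/t½ = ln2/12 ≈ 0.057762 h⁻¹; fraction remaining f = e^(−kτ) = e^(−0.057762×29) ≈ 0.1873.
Accumulation ratio R = 1/(1 − f) ≈ 1/0.8127 ≈ 1.2305.
Single-dose peak C₀ = D/Vd = 259/147 ≈ 1.762 mcg/mL.
Steady-state peak Cmax,ss = C₀·R ≈ 1.762 × 1.2305 ≈ 2.168 mcg/mL.
Peak 2.2 mcg/mL vs MTC 4 mcg/mL: below toxic threshold.

2.2 mcg/mL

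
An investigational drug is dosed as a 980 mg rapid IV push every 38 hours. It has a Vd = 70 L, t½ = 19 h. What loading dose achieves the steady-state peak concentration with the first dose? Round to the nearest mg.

f = (1/2)^(38/19) ≈ 0.250000; accumulation ratio R = 1/(1−f) ≈ 1.33333.
Loading dose to hit Cmax,ss on first dose: D_load = D_maint·R ≈ 980 × 1.33333 ≈ 1306.66 mg.

1307 mg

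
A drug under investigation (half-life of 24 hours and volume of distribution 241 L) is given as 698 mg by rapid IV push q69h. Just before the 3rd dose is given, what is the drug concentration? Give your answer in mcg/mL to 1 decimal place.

0.4 mcg/mL

f = (1/2)^(τ/t½) = (1/2)^(69/24) ≈ 0.1363.
C₀ = D/Vd = 698/241 ≈ 2.896 mcg/mL.
Before the 3rd dose, 2 doses have been given. Superposition: Cmin = C₀·(f + f²).
≈ 2.896 × (0.1363 + 0.0186) ≈ 2.896 × 0.1549 ≈ 0.449 mcg/mL.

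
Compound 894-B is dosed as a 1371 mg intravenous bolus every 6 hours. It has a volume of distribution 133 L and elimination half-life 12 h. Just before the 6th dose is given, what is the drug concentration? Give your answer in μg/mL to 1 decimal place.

f = (1/2)^(τ/t½) = (1/2)^(6/12) ≈ 0.7071.
C₀ = D/Vd = 1371/133 ≈ 10.308 μg/mL.
Before the 6th dose, 5 doses have been given. Superposition: Cmin = C₀·(f + f² + … + f^5).
≈ 10.308 × (0.7071 + 0.5000 + 0.3535 + 0.2500 + 0.1768) ≈ 10.308 × 1.9874 ≈ 20.486 μg/mL.

20.5 μg/mL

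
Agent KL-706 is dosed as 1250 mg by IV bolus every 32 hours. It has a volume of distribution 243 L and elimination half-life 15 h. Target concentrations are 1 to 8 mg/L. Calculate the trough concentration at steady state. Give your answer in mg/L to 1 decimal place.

τ/t½ = 32/15 ≈ 2.1333, so fraction remaining f = (1/2)^(32/15) ≈ 0.2279.
At steady state, accumulation factor R = 1/(1 − e^(−kτ)) ≈ 1.2952.
Single-dose peak C₀ = D/Vd = 1250/243 ≈ 5.144 mg/L.
Cmax,ss = C₀/(1 − f) ≈ 5.144/0.7721 ≈ 6.662 mg/L.
Steady-state trough Cmin,ss = Cmax,ss·f ≈ 6.662 × 0.2279 ≈ 1.518 mg/L.
Trough 1.5 mg/L vs MEC 1 mg/L: adequate.

1.5 mg/L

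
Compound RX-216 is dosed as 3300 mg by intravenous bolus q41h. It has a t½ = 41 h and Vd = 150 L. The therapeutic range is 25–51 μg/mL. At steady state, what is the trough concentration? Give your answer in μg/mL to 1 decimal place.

τ = 41 h = 1 half-life, so f = (1/2)^1 = 0.5.
At steady state, R = 1/(1 − 0.5) = 2/1.
Single-dose peak C₀ = D/Vd = 3300/150 = 22 μg/mL.
Steady-state peak Cmax,ss = C₀·R = 22 × 2/1 ≈ 44.000 μg/mL.
Steady-state trough Cmin,ss = Cmax,ss·f ≈ 44.000 × 0.5 ≈ 22.000 μg/mL.
Trough 22.0 μg/mL vs MEC 25 μg/mL: subtherapeutic.

22.0 μg/mL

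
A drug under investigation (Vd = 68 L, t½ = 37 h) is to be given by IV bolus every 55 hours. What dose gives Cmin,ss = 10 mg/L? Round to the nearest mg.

τ/t½ = 55/37 ≈ 1.4865, so f = (1/2)^(55/37) ≈ 0.356881.
Cmin,ss = (D/Vd)·f/(1−f), so D = Cmin,ss·Vd·(1−f)/f.
D = 10 × 68 × (1−f)/f ≈ 10 × 68 × 1.80205 ≈ 1225.39 mg.

1225 mg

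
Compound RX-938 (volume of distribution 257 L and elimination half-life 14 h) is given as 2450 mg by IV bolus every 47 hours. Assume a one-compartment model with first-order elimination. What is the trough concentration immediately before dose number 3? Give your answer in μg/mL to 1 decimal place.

f = (1/2)^(τ/t½) = (1/2)^(47/14) ≈ 0.0976.
C₀ = D/Vd = 2450/257 ≈ 9.533 μg/mL.
Before the 3rd dose, 2 doses have been given. Superposition: Cmin = C₀·(f + f²).
≈ 9.533 × (0.0976 + 0.0095) ≈ 9.533 × 0.1071 ≈ 1.021 μg/mL.

1.0 μg/mL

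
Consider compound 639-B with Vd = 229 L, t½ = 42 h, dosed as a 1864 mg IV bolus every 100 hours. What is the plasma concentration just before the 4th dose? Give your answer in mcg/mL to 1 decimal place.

f = (1/2)^(τ/t½) = (1/2)^(100/42) ≈ 0.1920.
C₀ = D/Vd = 1864/229 ≈ 8.140 mcg/mL.
Before the 4th dose, 3 doses have been given. Superposition: Cmin = C₀·(f + f² + … + f^3).
≈ 8.140 × (0.1920 + 0.0369 + 0.0071) ≈ 8.140 × 0.2360 ≈ 1.921 mcg/mL.

1.9 mcg/mL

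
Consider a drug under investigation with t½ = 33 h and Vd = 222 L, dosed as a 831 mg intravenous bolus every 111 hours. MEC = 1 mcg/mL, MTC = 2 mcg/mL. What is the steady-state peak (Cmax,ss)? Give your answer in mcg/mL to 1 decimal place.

Over one 111-h interval, 111/33 ≈ 3.3636 half-lives elapse, leaving f ≈ 0.0972 of each dose.
At steady state, accumulation factor R = 1/(1 − e^(−kτ)) ≈ 1.1077.
Each bolus raises the concentration by D/Vd = 831/222 ≈ 3.743 mcg/mL.
Steady-state peak Cmax,ss = C₀·R ≈ 3.743 × 1.1077 ≈ 4.146 mcg/mL.
Peak 4.1 mcg/mL vs MTC 2 mcg/mL: exceeds toxic threshold.

4.1 mcg/mL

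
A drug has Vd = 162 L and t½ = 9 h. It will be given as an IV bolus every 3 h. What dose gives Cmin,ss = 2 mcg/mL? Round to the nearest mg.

84 mg

τ/t½ = 3/9 ≈ 0.33333, so f = (1/2)^(3/9) ≈ 0.793701.
Cmin,ss = (D/Vd)·f/(1−f), so D = Cmin,ss·Vd·(1−f)/f.
D = 2 × 162 × (1−f)/f ≈ 2 × 162 × 0.25992 ≈ 84.21 mg.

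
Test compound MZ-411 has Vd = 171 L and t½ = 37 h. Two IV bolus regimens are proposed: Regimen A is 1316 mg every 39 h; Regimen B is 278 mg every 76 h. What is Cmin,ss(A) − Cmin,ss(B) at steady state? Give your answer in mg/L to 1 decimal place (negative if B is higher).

6.6 mg/L

Regimen A: f = (1/2)^(39/37) ≈ 0.4816; Cmin,ss = (1316/171)·f/(1−f) ≈ 7.150 mg/L.
Regimen B: f = (1/2)^(76/37) ≈ 0.2408; Cmin,ss = (278/171)·f/(1−f) ≈ 0.516 mg/L.
Difference ≈ 7.150 − 0.516 ≈ 6.634 mg/L.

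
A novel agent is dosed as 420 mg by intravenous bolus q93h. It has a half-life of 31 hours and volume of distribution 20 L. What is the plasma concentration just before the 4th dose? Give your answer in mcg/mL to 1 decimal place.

f = (1/2)^(τ/t½) = (1/2)^(93/31) ≈ 0.1250.
C₀ = D/Vd = 420/20 ≈ 21.000 mcg/mL.
Before the 4th dose, 3 doses have been given. Superposition: Cmin = C₀·(f + f² + … + f^3).
≈ 21.000 × (0.1250 + 0.0156 + 0.0020) ≈ 21.000 × 0.1426 ≈ 2.995 mcg/mL.

3.0 mcg/mL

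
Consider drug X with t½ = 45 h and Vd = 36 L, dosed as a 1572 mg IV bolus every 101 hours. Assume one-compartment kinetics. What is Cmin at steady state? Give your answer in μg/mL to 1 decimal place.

11.7 μg/mL

τ/t½ = 101/45 ≈ 2.2444, so fraction remaining f = (1/2)^(101/45) ≈ 0.2110.
At steady state, accumulation factor R = 1/(1 − e^(−kτ)) ≈ 1.2674.
Each bolus raises the concentration by D/Vd = 1572/36 ≈ 43.667 μg/mL.
Cmax,ss = C₀/(1 − f) ≈ 43.667/0.7890 ≈ 55.345 μg/mL.
One interval later, Cmin,ss = Cmax,ss·e^(−kτ) ≈ 55.345 × 0.2110 ≈ 11.678 μg/mL.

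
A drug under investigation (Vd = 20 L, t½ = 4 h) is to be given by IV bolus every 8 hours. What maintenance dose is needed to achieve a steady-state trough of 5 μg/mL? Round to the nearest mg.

300 mg

τ/t½ = 8/4 ≈ 2, so f = (1/2)^(8/4) ≈ 0.250000.
Cmin,ss = (D/Vd)·f/(1−f), so D = Cmin,ss·Vd·(1−f)/f.
D = 5 × 20 × (1−f)/f ≈ 5 × 20 × 3.00000 ≈ 300.00 mg.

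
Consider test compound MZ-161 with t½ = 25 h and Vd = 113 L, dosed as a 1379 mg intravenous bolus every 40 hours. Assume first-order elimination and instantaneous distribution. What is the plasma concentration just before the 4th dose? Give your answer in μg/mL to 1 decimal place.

f = (1/2)^(τ/t½) = (1/2)^(40/25) ≈ 0.3299.
C₀ = D/Vd = 1379/113 ≈ 12.204 μg/mL.
Before the 4th dose, 3 doses have been given. Superposition: Cmin = C₀·(f + f² + … + f^3).
≈ 12.204 × (0.3299 + 0.1088 + 0.0359) ≈ 12.204 × 0.4746 ≈ 5.792 μg/mL.

5.8 μg/mL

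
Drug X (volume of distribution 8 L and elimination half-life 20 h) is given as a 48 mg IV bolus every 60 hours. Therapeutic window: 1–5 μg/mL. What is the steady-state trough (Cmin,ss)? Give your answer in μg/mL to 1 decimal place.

The dosing interval is 3 half-lives, so f = 2^(−3) = 0.125.
At steady state, R = 1/(1 − 0.125) = 8/7.
Single-dose peak C₀ = D/Vd = 48/8 = 6 μg/mL.
Steady-state peak Cmax,ss = C₀·R = 6 × 8/7 ≈ 6.857 μg/mL.
Steady-state trough Cmin,ss = Cmax,ss·f ≈ 6.857 × 0.125 ≈ 0.857 μg/mL.
Trough 0.9 μg/mL vs MEC 1 μg/mL: subtherapeutic.

0.9 μg/mL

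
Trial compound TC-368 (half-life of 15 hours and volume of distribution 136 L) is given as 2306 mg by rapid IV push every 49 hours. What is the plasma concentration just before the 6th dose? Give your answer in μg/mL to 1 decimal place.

f = (1/2)^(τ/t½) = (1/2)^(49/15) ≈ 0.1039.
C₀ = D/Vd = 2306/136 ≈ 16.956 μg/mL.
Before the 6th dose, 5 doses have been given. Superposition: Cmin = C₀·(f + f² + … + f^5).
≈ 16.956 × (0.1039 + 0.0108 + 0.0011 + 0.0001 + 0.0000) ≈ 16.956 × 0.1159 ≈ 1.965 μg/mL.

2.0 μg/mL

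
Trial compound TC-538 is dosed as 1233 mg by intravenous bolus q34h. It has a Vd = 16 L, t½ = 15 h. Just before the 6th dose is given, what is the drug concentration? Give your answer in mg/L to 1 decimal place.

20.2 mg/L

f = (1/2)^(τ/t½) = (1/2)^(34/15) ≈ 0.2078.
C₀ = D/Vd = 1233/16 ≈ 77.062 mg/L.
Before the 6th dose, 5 doses have been given. Superposition: Cmin = C₀·(f + f² + … + f^5).
≈ 77.062 × (0.2078 + 0.0432 + 0.0090 + 0.0019 + 0.0004) ≈ 77.062 × 0.2623 ≈ 20.213 mg/L.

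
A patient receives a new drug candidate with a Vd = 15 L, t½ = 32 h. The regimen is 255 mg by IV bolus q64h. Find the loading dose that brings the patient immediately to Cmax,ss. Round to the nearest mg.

340 mg

f = (1/2)^(64/32) ≈ 0.250000; accumulation ratio R = 1/(1−f) ≈ 1.33333.
Loading dose to hit Cmax,ss on first dose: D_load = D_maint·R ≈ 255 × 1.33333 ≈ 340.00 mg.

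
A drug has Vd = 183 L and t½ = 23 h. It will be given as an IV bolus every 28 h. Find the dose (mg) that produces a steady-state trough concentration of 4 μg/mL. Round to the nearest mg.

τ/t½ = 28/23 ≈ 1.2174, so f = (1/2)^(28/23) ≈ 0.430060.
Cmin,ss = (D/Vd)·f/(1−f), so D = Cmin,ss·Vd·(1−f)/f.
D = 4 × 183 × (1−f)/f ≈ 4 × 183 × 1.32526 ≈ 970.09 mg.

970 mg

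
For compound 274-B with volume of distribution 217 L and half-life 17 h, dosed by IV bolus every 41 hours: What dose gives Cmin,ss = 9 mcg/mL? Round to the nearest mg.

τ/t½ = 41/17 ≈ 2.4118, so f = (1/2)^(41/17) ≈ 0.187926.
Cmin,ss = (D/Vd)·f/(1−f), so D = Cmin,ss·Vd·(1−f)/f.
D = 9 × 217 × (1−f)/f ≈ 9 × 217 × 4.32124 ≈ 8439.38 mg.

8439 mg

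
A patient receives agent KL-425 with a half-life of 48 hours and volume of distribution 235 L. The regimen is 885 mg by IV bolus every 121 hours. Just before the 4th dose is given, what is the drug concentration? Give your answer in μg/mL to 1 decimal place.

f = (1/2)^(τ/t½) = (1/2)^(121/48) ≈ 0.1742.
C₀ = D/Vd = 885/235 ≈ 3.766 μg/mL.
Before the 4th dose, 3 doses have been given. Superposition: Cmin = C₀·(f + f² + … + f^3).
≈ 3.766 × (0.1742 + 0.0303 + 0.0053) ≈ 3.766 × 0.2098 ≈ 0.790 μg/mL.

0.8 μg/mL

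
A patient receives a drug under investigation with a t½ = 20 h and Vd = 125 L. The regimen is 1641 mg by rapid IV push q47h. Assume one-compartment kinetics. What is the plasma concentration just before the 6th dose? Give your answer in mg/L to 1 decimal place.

3.2 mg/L

f = (1/2)^(τ/t½) = (1/2)^(47/20) ≈ 0.1961.
C₀ = D/Vd = 1641/125 ≈ 13.128 mg/L.
Before the 6th dose, 5 doses have been given. Superposition: Cmin = C₀·(f + f² + … + f^5).
≈ 13.128 × (0.1961 + 0.0385 + 0.0075 + 0.0015 + 0.0003) ≈ 13.128 × 0.2439 ≈ 3.202 mg/L.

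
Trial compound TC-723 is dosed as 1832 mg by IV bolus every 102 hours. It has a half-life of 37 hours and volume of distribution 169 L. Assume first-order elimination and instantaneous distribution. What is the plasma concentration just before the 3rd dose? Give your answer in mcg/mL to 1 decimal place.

f = (1/2)^(τ/t½) = (1/2)^(102/37) ≈ 0.1480.
C₀ = D/Vd = 1832/169 ≈ 10.840 mcg/mL.
Before the 3rd dose, 2 doses have been given. Superposition: Cmin = C₀·(f + f²).
≈ 10.840 × (0.1480 + 0.0219) ≈ 10.840 × 0.1699 ≈ 1.842 mcg/mL.

1.8 mcg/mL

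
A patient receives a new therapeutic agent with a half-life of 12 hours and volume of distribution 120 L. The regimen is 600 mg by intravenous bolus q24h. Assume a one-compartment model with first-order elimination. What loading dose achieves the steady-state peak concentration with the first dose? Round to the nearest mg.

f = (1/2)^(24/12) ≈ 0.250000; accumulation ratio R = 1/(1−f) ≈ 1.33333.
Loading dose to hit Cmax,ss on first dose: D_load = D_maint·R ≈ 600 × 1.33333 ≈ 800.00 mg.

800 mg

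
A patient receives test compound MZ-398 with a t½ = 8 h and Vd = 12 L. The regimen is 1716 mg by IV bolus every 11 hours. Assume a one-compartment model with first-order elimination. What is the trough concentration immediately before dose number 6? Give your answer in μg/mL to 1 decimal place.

89.0 μg/mL

f = (1/2)^(τ/t½) = (1/2)^(11/8) ≈ 0.3856.
C₀ = D/Vd = 1716/12 ≈ 143.000 μg/mL.
Before the 6th dose, 5 doses have been given. Superposition: Cmin = C₀·(f + f² + … + f^5).
≈ 143.000 × (0.3856 + 0.1487 + 0.0573 + 0.0221 + 0.0085) ≈ 143.000 × 0.6222 ≈ 88.975 μg/mL.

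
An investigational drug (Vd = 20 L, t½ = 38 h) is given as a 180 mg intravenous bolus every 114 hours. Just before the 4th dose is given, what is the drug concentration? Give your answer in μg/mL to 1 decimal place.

f = (1/2)^(τ/t½) = (1/2)^(114/38) ≈ 0.1250.
C₀ = D/Vd = 180/20 ≈ 9.000 μg/mL.
Before the 4th dose, 3 doses have been given. Superposition: Cmin = C₀·(f + f² + … + f^3).
≈ 9.000 × (0.1250 + 0.0156 + 0.0020) ≈ 9.000 × 0.1426 ≈ 1.283 μg/mL.

1.3 μg/mL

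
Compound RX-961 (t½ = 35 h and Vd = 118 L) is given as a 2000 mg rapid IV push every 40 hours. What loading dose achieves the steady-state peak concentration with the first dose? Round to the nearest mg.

3655 mg

f = (1/2)^(40/35) ≈ 0.452862; accumulation ratio R = 1/(1−f) ≈ 1.82769.
Loading dose to hit Cmax,ss on first dose: D_load = D_maint·R ≈ 2000 × 1.82769 ≈ 3655.38 mg.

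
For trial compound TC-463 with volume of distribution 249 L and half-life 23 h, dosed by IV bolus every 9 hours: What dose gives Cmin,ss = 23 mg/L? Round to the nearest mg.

1784 mg

τ/t½ = 9/23 ≈ 0.3913, so f = (1/2)^(9/23) ≈ 0.762440.
Cmin,ss = (D/Vd)·f/(1−f), so D = Cmin,ss·Vd·(1−f)/f.
D = 23 × 249 × (1−f)/f ≈ 23 × 249 × 0.31158 ≈ 1784.42 mg.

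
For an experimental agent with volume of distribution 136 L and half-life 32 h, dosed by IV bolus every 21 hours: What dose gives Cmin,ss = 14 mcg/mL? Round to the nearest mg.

τ/t½ = 21/32 ≈ 0.65625, so f = (1/2)^(21/32) ≈ 0.634525.
Cmin,ss = (D/Vd)·f/(1−f), so D = Cmin,ss·Vd·(1−f)/f.
D = 14 × 136 × (1−f)/f ≈ 14 × 136 × 0.57598 ≈ 1096.67 mg.

1097 mg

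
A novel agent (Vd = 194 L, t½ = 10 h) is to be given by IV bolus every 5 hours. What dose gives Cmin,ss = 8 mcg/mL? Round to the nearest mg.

τ/t½ = 5/10 ≈ 0.5, so f = (1/2)^(5/10) ≈ 0.707107.
Cmin,ss = (D/Vd)·f/(1−f), so D = Cmin,ss·Vd·(1−f)/f.
D = 8 × 194 × (1−f)/f ≈ 8 × 194 × 0.41421 ≈ 642.85 mg.

643 mg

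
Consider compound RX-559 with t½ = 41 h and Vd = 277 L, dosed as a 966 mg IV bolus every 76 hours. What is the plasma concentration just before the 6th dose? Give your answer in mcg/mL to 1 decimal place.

1.3 mcg/mL

f = (1/2)^(τ/t½) = (1/2)^(76/41) ≈ 0.2767.
C₀ = D/Vd = 966/277 ≈ 3.487 mcg/mL.
Before the 6th dose, 5 doses have been given. Superposition: Cmin = C₀·(f + f² + … + f^5).
≈ 3.487 × (0.2767 + 0.0766 + 0.0212 + 0.0059 + 0.0016) ≈ 3.487 × 0.3820 ≈ 1.332 mcg/mL.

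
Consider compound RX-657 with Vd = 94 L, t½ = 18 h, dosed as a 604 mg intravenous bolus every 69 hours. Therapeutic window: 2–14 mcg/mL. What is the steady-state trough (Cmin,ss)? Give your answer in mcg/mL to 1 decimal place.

0.5 mcg/mL

k = ln2/t½ = ln2/18 ≈ 0.038508 h⁻¹; fraction remaining f = e^(−kτ) = e^(−0.038508×69) ≈ 0.0702.
At steady state, accumulation factor R = 1/(1 − e^(−kτ)) ≈ 1.0755.
Each bolus raises the concentration by D/Vd = 604/94 ≈ 6.426 mcg/mL.
Steady-state peak Cmax,ss = C₀·R ≈ 6.426 × 1.0755 ≈ 6.911 mcg/mL.
One interval later, Cmin,ss = Cmax,ss·e^(−kτ) ≈ 6.911 × 0.0702 ≈ 0.485 mcg/mL.
Trough 0.5 mcg/mL vs MEC 2 mcg/mL: subtherapeutic.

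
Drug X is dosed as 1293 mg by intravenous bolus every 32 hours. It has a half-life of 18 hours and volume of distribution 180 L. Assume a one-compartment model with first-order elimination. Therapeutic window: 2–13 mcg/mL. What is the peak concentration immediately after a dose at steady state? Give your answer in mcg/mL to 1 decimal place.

Over one 32-h interval, 32/18 ≈ 1.7778 half-lives elapse, leaving f ≈ 0.2916 of each dose.
At steady state, accumulation factor R = 1/(1 − e^(−kτ)) ≈ 1.4116.
Single-dose peak C₀ = D/Vd = 1293/180 ≈ 7.183 mcg/mL.
Cmax,ss = C₀/(1 − f) ≈ 7.183/0.7084 ≈ 10.140 mcg/mL.
Peak 10.1 mcg/mL vs MTC 13 mcg/mL: below toxic threshold.

10.1 mcg/mL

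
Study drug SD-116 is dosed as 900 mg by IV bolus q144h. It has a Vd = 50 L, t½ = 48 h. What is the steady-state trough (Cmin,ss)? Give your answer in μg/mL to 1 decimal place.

2.6 μg/mL

The dosing interval is 3 half-lives, so f = 2^(−3) = 0.125.
Accumulation ratio R = 1/(1 − f) = 1/0.875 = 8/7.
Single-dose peak C₀ = D/Vd = 900/50 = 18 μg/mL.
Steady-state peak Cmax,ss = C₀·R = 18 × 8/7 ≈ 20.571 μg/mL.
Steady-state trough Cmin,ss = Cmax,ss·f ≈ 20.571 × 0.125 ≈ 2.571 μg/mL.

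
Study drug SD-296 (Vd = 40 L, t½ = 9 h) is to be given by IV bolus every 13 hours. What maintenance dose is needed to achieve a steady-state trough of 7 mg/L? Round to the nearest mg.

482 mg

τ/t½ = 13/9 ≈ 1.4444, so f = (1/2)^(13/9) ≈ 0.367434.
Cmin,ss = (D/Vd)·f/(1−f), so D = Cmin,ss·Vd·(1−f)/f.
D = 7 × 40 × (1−f)/f ≈ 7 × 40 × 1.72158 ≈ 482.04 mg.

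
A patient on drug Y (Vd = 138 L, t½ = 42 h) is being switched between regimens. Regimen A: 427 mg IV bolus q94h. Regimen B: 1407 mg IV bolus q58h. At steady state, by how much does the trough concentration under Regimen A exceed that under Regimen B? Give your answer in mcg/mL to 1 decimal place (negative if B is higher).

-5.5 mcg/mL

Regimen A: f = (1/2)^(94/42) ≈ 0.2120; Cmin,ss = (427/138)·f/(1−f) ≈ 0.832 mcg/mL.
Regimen B: f = (1/2)^(58/42) ≈ 0.3840; Cmin,ss = (1407/138)·f/(1−f) ≈ 6.356 mcg/mL.
Difference ≈ 0.832 − 6.356 ≈ -5.524 mcg/mL.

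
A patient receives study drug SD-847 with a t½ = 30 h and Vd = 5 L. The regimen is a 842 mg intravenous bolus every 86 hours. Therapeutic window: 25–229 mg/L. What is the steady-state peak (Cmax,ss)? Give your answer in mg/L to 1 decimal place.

k = ln2/t½ = ln2/30 ≈ 0.023105 h⁻¹; fraction remaining f = e^(−kτ) = e^(−0.023105×86) ≈ 0.1371.
Accumulation ratio R = 1/(1 − f) ≈ 1/0.8629 ≈ 1.1589.
Single-dose peak C₀ = D/Vd = 842/5 ≈ 168.400 mg/L.
Steady-state peak Cmax,ss = C₀·R ≈ 168.400 × 1.1589 ≈ 195.159 mg/L.
Peak 195.2 mg/L vs MTC 229 mg/L: below toxic threshold.

195.2 mg/L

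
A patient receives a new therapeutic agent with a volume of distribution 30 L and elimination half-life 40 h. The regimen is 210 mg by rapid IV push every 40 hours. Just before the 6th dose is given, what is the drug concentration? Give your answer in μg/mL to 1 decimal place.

f = (1/2)^(τ/t½) = (1/2)^(40/40) ≈ 0.5000.
C₀ = D/Vd = 210/30 ≈ 7.000 μg/mL.
Before the 6th dose, 5 doses have been given. Superposition: Cmin = C₀·(f + f² + … + f^5).
≈ 7.000 × (0.5000 + 0.2500 + 0.1250 + 0.0625 + 0.0313) ≈ 7.000 × 0.9688 ≈ 6.782 μg/mL.

6.8 μg/mL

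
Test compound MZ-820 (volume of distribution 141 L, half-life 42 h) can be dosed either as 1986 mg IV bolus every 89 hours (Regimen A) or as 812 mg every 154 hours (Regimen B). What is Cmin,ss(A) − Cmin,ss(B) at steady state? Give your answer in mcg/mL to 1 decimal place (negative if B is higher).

Regimen A: f = (1/2)^(89/42) ≈ 0.2302; Cmin,ss = (1986/141)·f/(1−f) ≈ 4.212 mcg/mL.
Regimen B: f = (1/2)^(154/42) ≈ 0.0787; Cmin,ss = (812/141)·f/(1−f) ≈ 0.492 mcg/mL.
Difference ≈ 4.212 − 0.492 ≈ 3.720 mcg/mL.

3.7 mcg/mL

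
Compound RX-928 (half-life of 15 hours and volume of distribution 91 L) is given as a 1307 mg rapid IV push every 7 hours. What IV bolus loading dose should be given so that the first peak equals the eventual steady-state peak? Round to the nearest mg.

4729 mg

f = (1/2)^(7/15) ≈ 0.723635; accumulation ratio R = 1/(1−f) ≈ 3.61840.
Loading dose to hit Cmax,ss on first dose: D_load = D_maint·R ≈ 1307 × 3.61840 ≈ 4729.25 mg.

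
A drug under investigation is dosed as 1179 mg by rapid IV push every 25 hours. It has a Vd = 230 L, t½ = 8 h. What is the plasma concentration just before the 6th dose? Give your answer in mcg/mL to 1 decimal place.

f = (1/2)^(τ/t½) = (1/2)^(25/8) ≈ 0.1146.
C₀ = D/Vd = 1179/230 ≈ 5.126 mcg/mL.
Before the 6th dose, 5 doses have been given. Superposition: Cmin = C₀·(f + f² + … + f^5).
≈ 5.126 × (0.1146 + 0.0131 + 0.0015 + 0.0002 + 0.0000) ≈ 5.126 × 0.1294 ≈ 0.663 mcg/mL.

0.7 mcg/mL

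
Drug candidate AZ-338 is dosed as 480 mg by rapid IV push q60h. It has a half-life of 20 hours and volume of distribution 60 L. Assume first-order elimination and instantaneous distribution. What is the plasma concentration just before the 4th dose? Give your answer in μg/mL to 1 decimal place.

1.1 μg/mL

f = (1/2)^(τ/t½) = (1/2)^(60/20) ≈ 0.1250.
C₀ = D/Vd = 480/60 ≈ 8.000 μg/mL.
Before the 4th dose, 3 doses have been given. Superposition: Cmin = C₀·(f + f² + … + f^3).
≈ 8.000 × (0.1250 + 0.0156 + 0.0020) ≈ 8.000 × 0.1426 ≈ 1.141 μg/mL.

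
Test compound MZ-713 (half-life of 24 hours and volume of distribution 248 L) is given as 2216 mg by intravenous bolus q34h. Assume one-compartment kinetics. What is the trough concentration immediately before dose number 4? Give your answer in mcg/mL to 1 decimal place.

f = (1/2)^(τ/t½) = (1/2)^(34/24) ≈ 0.3746.
C₀ = D/Vd = 2216/248 ≈ 8.935 mcg/mL.
Before the 4th dose, 3 doses have been given. Superposition: Cmin = C₀·(f + f² + … + f^3).
≈ 8.935 × (0.3746 + 0.1403 + 0.0526) ≈ 8.935 × 0.5675 ≈ 5.071 mcg/mL.

5.1 mcg/mL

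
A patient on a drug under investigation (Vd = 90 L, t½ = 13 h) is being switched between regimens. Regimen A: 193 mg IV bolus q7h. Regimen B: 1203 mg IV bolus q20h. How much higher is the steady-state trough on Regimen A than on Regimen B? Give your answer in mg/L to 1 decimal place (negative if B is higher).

Regimen A: f = (1/2)^(7/13) ≈ 0.6885; Cmin,ss = (193/90)·f/(1−f) ≈ 4.740 mg/L.
Regimen B: f = (1/2)^(20/13) ≈ 0.3443; Cmin,ss = (1203/90)·f/(1−f) ≈ 7.019 mg/L.
Difference ≈ 4.740 − 7.019 ≈ -2.279 mg/L.

-2.3 mg/L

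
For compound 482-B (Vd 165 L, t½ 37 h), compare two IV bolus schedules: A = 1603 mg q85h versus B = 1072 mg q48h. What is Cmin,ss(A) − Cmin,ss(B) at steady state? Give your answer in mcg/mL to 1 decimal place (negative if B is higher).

-2.0 mcg/mL

Regimen A: f = (1/2)^(85/37) ≈ 0.2034; Cmin,ss = (1603/165)·f/(1−f) ≈ 2.481 mcg/mL.
Regimen B: f = (1/2)^(48/37) ≈ 0.4069; Cmin,ss = (1072/165)·f/(1−f) ≈ 4.457 mcg/mL.
Difference ≈ 2.481 − 4.457 ≈ -1.976 mcg/mL.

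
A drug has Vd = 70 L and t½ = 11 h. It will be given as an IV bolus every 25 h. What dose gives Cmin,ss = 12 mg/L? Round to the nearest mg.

3219 mg

τ/t½ = 25/11 ≈ 2.2727, so f = (1/2)^(25/11) ≈ 0.206938.
Cmin,ss = (D/Vd)·f/(1−f), so D = Cmin,ss·Vd·(1−f)/f.
D = 12 × 70 × (1−f)/f ≈ 12 × 70 × 3.83237 ≈ 3219.19 mg.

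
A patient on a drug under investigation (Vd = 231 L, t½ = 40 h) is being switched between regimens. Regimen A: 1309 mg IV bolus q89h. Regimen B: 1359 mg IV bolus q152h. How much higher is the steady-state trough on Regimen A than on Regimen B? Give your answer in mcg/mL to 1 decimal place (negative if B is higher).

Regimen A: f = (1/2)^(89/40) ≈ 0.2139; Cmin,ss = (1309/231)·f/(1−f) ≈ 1.542 mcg/mL.
Regimen B: f = (1/2)^(152/40) ≈ 0.0718; Cmin,ss = (1359/231)·f/(1−f) ≈ 0.455 mcg/mL.
Difference ≈ 1.542 − 0.455 ≈ 1.087 mcg/mL.

1.1 mcg/mL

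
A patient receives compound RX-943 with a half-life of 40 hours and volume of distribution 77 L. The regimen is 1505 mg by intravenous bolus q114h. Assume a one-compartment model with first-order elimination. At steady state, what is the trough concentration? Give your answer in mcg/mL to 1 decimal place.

3.1 mcg/mL

Over one 114-h interval, 114/40 ≈ 2.85 half-lives elapse, leaving f ≈ 0.1387 of each dose.
Single-dose peak C₀ = D/Vd = 1505/77 ≈ 19.545 mcg/mL.
Steady-state trough Cmin,ss = C₀·f/(1−f) ≈ 19.545 × 0.1387/0.8613 ≈ 3.147 mcg/mL.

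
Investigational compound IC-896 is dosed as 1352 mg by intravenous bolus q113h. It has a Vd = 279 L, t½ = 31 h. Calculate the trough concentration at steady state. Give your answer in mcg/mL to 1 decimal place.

0.4 mcg/mL

k = ln2/t½ = ln2/31 ≈ 0.022360 h⁻¹; fraction remaining f = e^(−kτ) = e^(−0.022360×113) ≈ 0.0799.
At steady state, accumulation factor R = 1/(1 − e^(−kτ)) ≈ 1.0868.
Single-dose peak C₀ = D/Vd = 1352/279 ≈ 4.846 mcg/mL.
Cmax,ss = C₀/(1 − f) ≈ 4.846/0.9201 ≈ 5.267 mcg/mL.
Steady-state trough Cmin,ss = Cmax,ss·f ≈ 5.267 × 0.0799 ≈ 0.421 mcg/mL.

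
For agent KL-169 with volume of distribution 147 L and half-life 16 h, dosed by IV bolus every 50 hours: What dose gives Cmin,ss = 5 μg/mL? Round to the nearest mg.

τ/t½ = 50/16 ≈ 3.125, so f = (1/2)^(50/16) ≈ 0.114626.
Cmin,ss = (D/Vd)·f/(1−f), so D = Cmin,ss·Vd·(1−f)/f.
D = 5 × 147 × (1−f)/f ≈ 5 × 147 × 7.72402 ≈ 5677.15 mg.

5677 mg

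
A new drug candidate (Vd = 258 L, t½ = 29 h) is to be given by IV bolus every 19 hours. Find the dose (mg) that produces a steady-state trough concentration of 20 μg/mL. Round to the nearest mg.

τ/t½ = 19/29 ≈ 0.65517, so f = (1/2)^(19/29) ≈ 0.635000.
Cmin,ss = (D/Vd)·f/(1−f), so D = Cmin,ss·Vd·(1−f)/f.
D = 20 × 258 × (1−f)/f ≈ 20 × 258 × 0.57480 ≈ 2965.97 mg.

2966 mg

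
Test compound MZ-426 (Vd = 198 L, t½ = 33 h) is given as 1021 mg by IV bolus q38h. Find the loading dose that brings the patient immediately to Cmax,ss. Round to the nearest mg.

f = (1/2)^(38/33) ≈ 0.450152; accumulation ratio R = 1/(1−f) ≈ 1.81868.
Loading dose to hit Cmax,ss on first dose: D_load = D_maint·R ≈ 1021 × 1.81868 ≈ 1856.87 mg.

1857 mg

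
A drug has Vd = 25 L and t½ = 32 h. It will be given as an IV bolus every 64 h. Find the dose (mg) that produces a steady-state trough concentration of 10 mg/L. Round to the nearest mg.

750 mg

τ/t½ = 64/32 ≈ 2, so f = (1/2)^(64/32) ≈ 0.250000.
Cmin,ss = (D/Vd)·f/(1−f), so D = Cmin,ss·Vd·(1−f)/f.
D = 10 × 25 × (1−f)/f ≈ 10 × 25 × 3.00000 ≈ 750.00 mg.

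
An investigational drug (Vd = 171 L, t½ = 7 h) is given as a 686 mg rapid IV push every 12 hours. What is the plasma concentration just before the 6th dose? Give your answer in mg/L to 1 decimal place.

1.8 mg/L

f = (1/2)^(τ/t½) = (1/2)^(12/7) ≈ 0.3048.
C₀ = D/Vd = 686/171 ≈ 4.012 mg/L.
Before the 6th dose, 5 doses have been given. Superposition: Cmin = C₀·(f + f² + … + f^5).
≈ 4.012 × (0.3048 + 0.0929 + 0.0283 + 0.0086 + 0.0026) ≈ 4.012 × 0.4372 ≈ 1.754 mg/L.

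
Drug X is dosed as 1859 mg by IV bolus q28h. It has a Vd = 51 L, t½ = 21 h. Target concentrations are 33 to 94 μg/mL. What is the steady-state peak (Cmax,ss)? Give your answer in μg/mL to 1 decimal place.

60.4 μg/mL

k = ln2/t½ = ln2/21 ≈ 0.033007 h⁻¹; fraction remaining f = e^(−kτ) = e^(−0.033007×28) ≈ 0.3969.
At steady state, accumulation factor R = 1/(1 − e^(−kτ)) ≈ 1.6581.
Single-dose peak C₀ = D/Vd = 1859/51 ≈ 36.451 μg/mL.
Steady-state peak Cmax,ss = C₀·R ≈ 36.451 × 1.6581 ≈ 60.439 μg/mL.
Peak 60.4 μg/mL vs MTC 94 μg/mL: below toxic threshold.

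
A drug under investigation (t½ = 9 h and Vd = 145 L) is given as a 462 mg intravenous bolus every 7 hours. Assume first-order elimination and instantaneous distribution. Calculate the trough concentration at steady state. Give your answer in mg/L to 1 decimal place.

k = ln2/t½ = ln2/9 ≈ 0.077016 h⁻¹; fraction remaining f = e^(−kτ) = e^(−0.077016×7) ≈ 0.5833.
Single-dose peak C₀ = D/Vd = 462/145 ≈ 3.186 mg/L.
Steady-state trough Cmin,ss = C₀·f/(1−f) ≈ 3.186 × 0.5833/0.4167 ≈ 4.460 mg/L.

4.5 mg/L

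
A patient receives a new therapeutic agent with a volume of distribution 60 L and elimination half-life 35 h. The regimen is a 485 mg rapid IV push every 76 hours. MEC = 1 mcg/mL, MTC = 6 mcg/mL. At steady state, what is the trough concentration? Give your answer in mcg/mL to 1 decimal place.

2.3 mcg/mL

Over one 76-h interval, 76/35 ≈ 2.1714 half-lives elapse, leaving f ≈ 0.2220 of each dose.
Single-dose peak C₀ = D/Vd = 485/60 ≈ 8.083 mcg/mL.
Steady-state trough Cmin,ss = C₀·f/(1−f) ≈ 8.083 × 0.2220/0.7780 ≈ 2.306 mcg/mL.
Trough 2.3 mcg/mL vs MEC 1 mcg/mL: adequate.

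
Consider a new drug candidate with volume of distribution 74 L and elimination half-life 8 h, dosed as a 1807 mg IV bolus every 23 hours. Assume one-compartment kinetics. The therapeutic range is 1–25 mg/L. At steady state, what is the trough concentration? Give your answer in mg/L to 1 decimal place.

Over one 23-h interval, 23/8 ≈ 2.875 half-lives elapse, leaving f ≈ 0.1363 of each dose.
Each bolus raises the concentration by D/Vd = 1807/74 ≈ 24.419 mg/L.
Steady-state trough Cmin,ss = C₀·f/(1−f) ≈ 24.419 × 0.1363/0.8637 ≈ 3.854 mg/L.
Trough 3.9 mg/L vs MEC 1 mg/L: adequate.

3.9 mg/L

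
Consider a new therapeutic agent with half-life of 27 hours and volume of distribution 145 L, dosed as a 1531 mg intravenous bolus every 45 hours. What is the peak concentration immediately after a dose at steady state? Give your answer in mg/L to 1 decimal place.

Over one 45-h interval, 45/27 ≈ 1.6667 half-lives elapse, leaving f ≈ 0.3150 of each dose.
Accumulation ratio R = 1/(1 − f) ≈ 1/0.6850 ≈ 1.4599.
Each bolus raises the concentration by D/Vd = 1531/145 ≈ 10.559 mg/L.
Steady-state peak Cmax,ss = C₀·R ≈ 10.559 × 1.4599 ≈ 15.415 mg/L.

15.4 mg/L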